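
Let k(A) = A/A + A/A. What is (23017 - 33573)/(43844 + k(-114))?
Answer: -5278/21923 ≈ -0.24075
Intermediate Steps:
k(A) = 2 (k(A) = 1 + 1 = 2)
(23017 - 33573)/(43844 + k(-114)) = (23017 - 33573)/(43844 + 2) = -10556/43846 = -10556*1/43846 = -5278/21923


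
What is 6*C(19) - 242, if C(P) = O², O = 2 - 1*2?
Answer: -242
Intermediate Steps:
O = 0 (O = 2 - 2 = 0)
C(P) = 0 (C(P) = 0² = 0)
6*C(19) - 242 = 6*0 - 242 = 0 - 242 = -242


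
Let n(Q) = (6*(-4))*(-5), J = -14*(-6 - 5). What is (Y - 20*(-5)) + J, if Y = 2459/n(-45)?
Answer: 32939/120 ≈ 274.49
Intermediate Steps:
J = 154 (J = -14*(-11) = 154)
n(Q) = 120 (n(Q) = -24*(-5) = 120)
Y = 2459/120 ≈ 20.492
(Y - 20*(-5)) + J = (2459/120 - 20*(-5)) + 154 = (2459/120 + 100) + 154 = 14459/120 + 154 = 32939/120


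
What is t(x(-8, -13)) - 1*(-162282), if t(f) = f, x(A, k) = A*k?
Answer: 162386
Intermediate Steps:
t(x(-8, -13)) - 1*(-162282) = -8*(-13) - 1*(-162282) = 104 + 162282 = 162386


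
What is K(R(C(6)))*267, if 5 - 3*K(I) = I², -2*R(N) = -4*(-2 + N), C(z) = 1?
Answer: 89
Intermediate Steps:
R(N) = -4 + 2*N (R(N) = -(-2)*(-2 + N) = -(8 - 4*N)/2 = -4 + 2*N)
K(I) = 5/3 - I²/3
K(R(C(6)))*267 = (5/3 - (-4 + 2*1)²/3)*267 = (5/3 - (-4 + 2)²/3)*267 = (5/3 - ⅓*(-2)²)*267 = (5/3 - ⅓*4)*267 = (5/3 - 4/3)*267 = (⅓)*267 = 89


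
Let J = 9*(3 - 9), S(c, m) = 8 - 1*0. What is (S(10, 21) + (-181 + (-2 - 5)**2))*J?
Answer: 6696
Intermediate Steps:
S(c, m) = 8 (S(c, m) = 8 + 0 = 8)
J = -54 (J = 9*(-6) = -54)
(S(10, 21) + (-181 + (-2 - 5)**2))*J = (8 + (-181 + (-2 - 5)**2))*(-54) = (8 + (-181 + (-7)**2))*(-54) = (8 + (-181 + 49))*(-54) = (8 - 132)*(-54) = -124*(-54) = 6696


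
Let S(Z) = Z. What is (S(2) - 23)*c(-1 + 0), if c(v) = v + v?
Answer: 42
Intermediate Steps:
c(v) = 2*v
(S(2) - 23)*c(-1 + 0) = (2 - 23)*(2*(-1 + 0)) = -42*(-1) = -21*(-2) = 42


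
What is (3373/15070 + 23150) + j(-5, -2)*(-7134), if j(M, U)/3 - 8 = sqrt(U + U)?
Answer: -2231351247/15070 - 42804*I ≈ -1.4807e+5 - 42804.0*I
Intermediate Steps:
j(M, U) = 24 + 3*sqrt(2)*sqrt(U) (j(M, U) = 24 + 3*sqrt(U + U) = 24 + 3*sqrt(2*U) = 24 + 3*(sqrt(2)*sqrt(U)) = 24 + 3*sqrt(2)*sqrt(U))
(3373/15070 + 23150) + j(-5, -2)*(-7134) = (3373/15070 + 23150) + (24 + 3*sqrt(2)*sqrt(-2))*(-7134) = (3373*(1/15070) + 23150) + (24 + 3*sqrt(2)*(I*sqrt(2)))*(-7134) = (3373/15070 + 23150) + (24 + 6*I)*(-7134) = 348873873/15070 + (-171216 - 42804*I) = -2231351247/15070 - 42804*I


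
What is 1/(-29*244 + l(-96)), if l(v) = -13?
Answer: -1/7089 ≈ -0.00014106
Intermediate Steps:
1/(-29*244 + l(-96)) = 1/(-29*244 - 13) = 1/(-7076 - 13) = 1/(-7089) = -1/7089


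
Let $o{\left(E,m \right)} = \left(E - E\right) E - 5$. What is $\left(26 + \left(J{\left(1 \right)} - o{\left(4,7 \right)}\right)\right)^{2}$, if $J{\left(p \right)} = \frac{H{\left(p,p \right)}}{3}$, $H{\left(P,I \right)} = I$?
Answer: $\frac{8836}{9} \approx 981.78$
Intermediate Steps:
$J{\left(p \right)} = \frac{p}{3}$
$o{\left(E,m \right)} = -5$ ($o{\left(E,m \right)} = 0 E - 5 = 0 - 5 = -5$)
$\left(26 + \left(J{\left(1 \right)} - o{\left(4,7 \right)}\right)\right)^{2} = \left(26 + \left(\frac{1}{3} \cdot 1 - -5\right)\right)^{2} = \left(26 + \left(\frac{1}{3} + 5\right)\right)^{2} = \left(26 + \frac{16}{3}\right)^{2} = \left(\frac{94}{3}\right)^{2} = \frac{8836}{9}$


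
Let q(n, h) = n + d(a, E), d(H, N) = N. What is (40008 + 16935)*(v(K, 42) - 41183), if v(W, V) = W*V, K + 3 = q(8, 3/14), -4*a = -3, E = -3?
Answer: -2340300357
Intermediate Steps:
a = 3/4 (a = -1/4*(-3) = 3/4 ≈ 0.75000)
q(n, h) = -3 + n (q(n, h) = n - 3 = -3 + n)
K = 2 (K = -3 + (-3 + 8) = -3 + 5 = 2)
v(W, V) = V*W
(40008 + 16935)*(v(K, 42) - 41183) = (40008 + 16935)*(42*2 - 41183) = 56943*(84 - 41183) = 56943*(-41099) = -2340300357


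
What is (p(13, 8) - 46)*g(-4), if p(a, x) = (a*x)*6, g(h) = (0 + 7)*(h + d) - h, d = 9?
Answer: 22542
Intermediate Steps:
g(h) = 63 + 6*h (g(h) = (0 + 7)*(h + 9) - h = 7*(9 + h) - h = (63 + 7*h) - h = 63 + 6*h)
p(a, x) = 6*a*x
(p(13, 8) - 46)*g(-4) = (6*13*8 - 46)*(63 + 6*(-4)) = (624 - 46)*(63 - 24) = 578*39 = 22542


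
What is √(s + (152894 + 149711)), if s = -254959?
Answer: 3*√5294 ≈ 218.28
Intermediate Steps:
√(s + (152894 + 149711)) = √(-254959 + (152894 + 149711)) = √(-254959 + 302605) = √47646 = 3*√5294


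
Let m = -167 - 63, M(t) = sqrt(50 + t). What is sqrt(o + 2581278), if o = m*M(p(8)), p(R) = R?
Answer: sqrt(2581278 - 230*sqrt(58)) ≈ 1606.1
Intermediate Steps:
m = -230
o = -230*sqrt(58) (o = -230*sqrt(50 + 8) = -230*sqrt(58) ≈ -1751.6)
sqrt(o + 2581278) = sqrt(-230*sqrt(58) + 2581278) = sqrt(2581278 - 230*sqrt(58))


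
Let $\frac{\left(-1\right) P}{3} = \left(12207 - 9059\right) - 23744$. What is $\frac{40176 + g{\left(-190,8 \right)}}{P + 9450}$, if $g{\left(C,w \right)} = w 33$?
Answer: $\frac{6740}{11873} \approx 0.56767$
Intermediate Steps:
$g{\left(C,w \right)} = 33 w$
$P = 61788$ ($P = - 3 \left(\left(12207 - 9059\right) - 23744\right) = - 3 \left(3148 - 23744\right) = \left(-3\right) \left(-20596\right) = 61788$)
$\frac{40176 + g{\left(-190,8 \right)}}{P + 9450} = \frac{40176 + 33 \cdot 8}{61788 + 9450} = \frac{40176 + 264}{71238} = 40440 \cdot \frac{1}{71238} = \frac{6740}{11873}$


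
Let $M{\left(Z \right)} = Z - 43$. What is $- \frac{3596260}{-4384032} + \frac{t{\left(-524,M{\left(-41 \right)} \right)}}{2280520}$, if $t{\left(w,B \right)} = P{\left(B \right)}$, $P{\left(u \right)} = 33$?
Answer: $\frac{11649840239}{14201523660} \approx 0.82032$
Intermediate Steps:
$M{\left(Z \right)} = -43 + Z$
$t{\left(w,B \right)} = 33$
$- \frac{3596260}{-4384032} + \frac{t{\left(-524,M{\left(-41 \right)} \right)}}{2280520} = - \frac{3596260}{-4384032} + \frac{33}{2280520} = \left(-3596260\right) \left(- \frac{1}{4384032}\right) + 33 \cdot \frac{1}{2280520} = \frac{899065}{1096008} + \frac{3}{207320} = \frac{11649840239}{14201523660}$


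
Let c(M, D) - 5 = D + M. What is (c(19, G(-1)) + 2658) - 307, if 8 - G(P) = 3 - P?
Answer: 2379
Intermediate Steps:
G(P) = 5 + P (G(P) = 8 - (3 - P) = 8 + (-3 + P) = 5 + P)
c(M, D) = 5 + D + M (c(M, D) = 5 + (D + M) = 5 + D + M)
(c(19, G(-1)) + 2658) - 307 = ((5 + (5 - 1) + 19) + 2658) - 307 = ((5 + 4 + 19) + 2658) - 307 = (28 + 2658) - 307 = 2686 - 307 = 2379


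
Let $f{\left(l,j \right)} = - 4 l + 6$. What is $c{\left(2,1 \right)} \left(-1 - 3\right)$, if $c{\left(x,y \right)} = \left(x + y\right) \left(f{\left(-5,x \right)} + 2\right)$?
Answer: $-336$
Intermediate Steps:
$f{\left(l,j \right)} = 6 - 4 l$
$c{\left(x,y \right)} = 28 x + 28 y$ ($c{\left(x,y \right)} = \left(x + y\right) \left(\left(6 - -20\right) + 2\right) = \left(x + y\right) \left(\left(6 + 20\right) + 2\right) = \left(x + y\right) \left(26 + 2\right) = \left(x + y\right) 28 = 28 x + 28 y$)
$c{\left(2,1 \right)} \left(-1 - 3\right) = \left(28 \cdot 2 + 28 \cdot 1\right) \left(-1 - 3\right) = \left(56 + 28\right) \left(-4\right) = 84 \left(-4\right) = -336$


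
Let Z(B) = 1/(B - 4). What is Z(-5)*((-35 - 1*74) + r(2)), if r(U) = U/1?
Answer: 107/9 ≈ 11.889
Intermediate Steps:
Z(B) = 1/(-4 + B)
r(U) = U (r(U) = U*1 = U)
Z(-5)*((-35 - 1*74) + r(2)) = ((-35 - 1*74) + 2)/(-4 - 5) = ((-35 - 74) + 2)/(-9) = -(-109 + 2)/9 = -1/9*(-107) = 107/9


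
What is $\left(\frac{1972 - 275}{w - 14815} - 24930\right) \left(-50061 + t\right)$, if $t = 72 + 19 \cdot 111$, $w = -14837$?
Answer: $\frac{421358852490}{353} \approx 1.1937 \cdot 10^{9}$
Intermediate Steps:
$t = 2181$ ($t = 72 + 2109 = 2181$)
$\left(\frac{1972 - 275}{w - 14815} - 24930\right) \left(-50061 + t\right) = \left(\frac{1972 - 275}{-14837 - 14815} - 24930\right) \left(-50061 + 2181\right) = \left(\frac{1697}{-29652} - 24930\right) \left(-47880\right) = \left(1697 \left(- \frac{1}{29652}\right) - 24930\right) \left(-47880\right) = \left(- \frac{1697}{29652} - 24930\right) \left(-47880\right) = \left(- \frac{739226057}{29652}\right) \left(-47880\right) = \frac{421358852490}{353}$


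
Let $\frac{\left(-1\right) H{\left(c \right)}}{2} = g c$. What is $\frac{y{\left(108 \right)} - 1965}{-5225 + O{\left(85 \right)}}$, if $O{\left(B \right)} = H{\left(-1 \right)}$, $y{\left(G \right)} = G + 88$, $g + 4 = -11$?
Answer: $\frac{1769}{5255} \approx 0.33663$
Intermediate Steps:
$g = -15$ ($g = -4 - 11 = -15$)
$y{\left(G \right)} = 88 + G$
$H{\left(c \right)} = 30 c$ ($H{\left(c \right)} = - 2 \left(- 15 c\right) = 30 c$)
$O{\left(B \right)} = -30$ ($O{\left(B \right)} = 30 \left(-1\right) = -30$)
$\frac{y{\left(108 \right)} - 1965}{-5225 + O{\left(85 \right)}} = \frac{\left(88 + 108\right) - 1965}{-5225 - 30} = \frac{196 - 1965}{-5255} = \left(-1769\right) \left(- \frac{1}{5255}\right) = \frac{1769}{5255}$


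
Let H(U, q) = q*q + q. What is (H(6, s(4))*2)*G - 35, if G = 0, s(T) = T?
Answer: -35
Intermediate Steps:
H(U, q) = q + q² (H(U, q) = q² + q = q + q²)
(H(6, s(4))*2)*G - 35 = ((4*(1 + 4))*2)*0 - 35 = ((4*5)*2)*0 - 35 = (20*2)*0 - 35 = 40*0 - 35 = 0 - 35 = -35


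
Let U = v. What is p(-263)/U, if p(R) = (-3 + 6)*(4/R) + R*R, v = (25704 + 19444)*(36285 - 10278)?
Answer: 18191435/308805141468 ≈ 5.8909e-5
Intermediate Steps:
v = 1174164036 (v = 45148*26007 = 1174164036)
U = 1174164036
p(R) = R**2 + 12/R (p(R) = 3*(4/R) + R**2 = 12/R + R**2 = R**2 + 12/R)
p(-263)/U = ((12 + (-263)**3)/(-263))/1174164036 = -(12 - 18191447)/263*(1/1174164036) = -1/263*(-18191435)*(1/1174164036) = (18191435/263)*(1/1174164036) = 18191435/308805141468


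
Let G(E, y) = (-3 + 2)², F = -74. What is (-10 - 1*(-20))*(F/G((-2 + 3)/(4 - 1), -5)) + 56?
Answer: -684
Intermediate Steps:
G(E, y) = 1 (G(E, y) = (-1)² = 1)
(-10 - 1*(-20))*(F/G((-2 + 3)/(4 - 1), -5)) + 56 = (-10 - 1*(-20))*(-74/1) + 56 = (-10 + 20)*(-74*1) + 56 = 10*(-74) + 56 = -740 + 56 = -684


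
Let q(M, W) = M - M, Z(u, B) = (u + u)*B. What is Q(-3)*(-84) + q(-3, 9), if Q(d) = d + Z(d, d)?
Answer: -1260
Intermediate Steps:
Z(u, B) = 2*B*u (Z(u, B) = (2*u)*B = 2*B*u)
Q(d) = d + 2*d**2 (Q(d) = d + 2*d*d = d + 2*d**2)
q(M, W) = 0
Q(-3)*(-84) + q(-3, 9) = -3*(1 + 2*(-3))*(-84) + 0 = -3*(1 - 6)*(-84) + 0 = -3*(-5)*(-84) + 0 = 15*(-84) + 0 = -1260 + 0 = -1260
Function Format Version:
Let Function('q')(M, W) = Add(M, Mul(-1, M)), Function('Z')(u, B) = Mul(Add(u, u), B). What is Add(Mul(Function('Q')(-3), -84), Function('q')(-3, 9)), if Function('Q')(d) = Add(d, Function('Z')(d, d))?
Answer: -1260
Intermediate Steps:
Function('Z')(u, B) = Mul(2, B, u) (Function('Z')(u, B) = Mul(Mul(2, u), B) = Mul(2, B, u))
Function('Q')(d) = Add(d, Mul(2, Pow(d, 2))) (Function('Q')(d) = Add(d, Mul(2, d, d)) = Add(d, Mul(2, Pow(d, 2))))
Function('q')(M, W) = 0
Add(Mul(Function('Q')(-3), -84), Function('q')(-3, 9)) = Add(Mul(Mul(-3, Add(1, Mul(2, -3))), -84), 0) = Add(Mul(Mul(-3, Add(1, -6)), -84), 0) = Add(Mul(Mul(-3, -5), -84), 0) = Add(Mul(15, -84), 0) = Add(-1260, 0) = -1260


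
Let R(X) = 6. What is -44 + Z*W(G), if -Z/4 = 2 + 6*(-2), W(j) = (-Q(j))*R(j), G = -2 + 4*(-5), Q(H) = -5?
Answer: 1156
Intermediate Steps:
G = -22 (G = -2 - 20 = -22)
W(j) = 30 (W(j) = -1*(-5)*6 = 5*6 = 30)
Z = 40 (Z = -4*(2 + 6*(-2)) = -4*(2 - 12) = -4*(-10) = 40)
-44 + Z*W(G) = -44 + 40*30 = -44 + 1200 = 1156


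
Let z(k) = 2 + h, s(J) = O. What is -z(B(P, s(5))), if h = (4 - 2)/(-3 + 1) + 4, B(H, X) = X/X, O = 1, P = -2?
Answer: -5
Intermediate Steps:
s(J) = 1
B(H, X) = 1
h = 3 (h = 2/(-2) + 4 = 2*(-½) + 4 = -1 + 4 = 3)
z(k) = 5 (z(k) = 2 + 3 = 5)
-z(B(P, s(5))) = -1*5 = -5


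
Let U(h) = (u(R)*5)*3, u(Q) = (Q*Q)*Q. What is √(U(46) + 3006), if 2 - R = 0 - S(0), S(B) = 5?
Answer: √8151 ≈ 90.283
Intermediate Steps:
R = 7 (R = 2 - (0 - 1*5) = 2 - (0 - 5) = 2 - 1*(-5) = 2 + 5 = 7)
u(Q) = Q³ (u(Q) = Q²*Q = Q³)
U(h) = 5145 (U(h) = (7³*5)*3 = (343*5)*3 = 1715*3 = 5145)
√(U(46) + 3006) = √(5145 + 3006) = √8151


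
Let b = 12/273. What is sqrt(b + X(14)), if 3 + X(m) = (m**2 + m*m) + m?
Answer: sqrt(3337607)/91 ≈ 20.076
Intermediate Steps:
X(m) = -3 + m + 2*m**2 (X(m) = -3 + ((m**2 + m*m) + m) = -3 + ((m**2 + m**2) + m) = -3 + (2*m**2 + m) = -3 + (m + 2*m**2) = -3 + m + 2*m**2)
b = 4/91 (b = 12*(1/273) = 4/91 ≈ 0.043956)
sqrt(b + X(14)) = sqrt(4/91 + (-3 + 14 + 2*14**2)) = sqrt(4/91 + (-3 + 14 + 2*196)) = sqrt(4/91 + (-3 + 14 + 392)) = sqrt(4/91 + 403) = sqrt(36677/91) = sqrt(3337607)/91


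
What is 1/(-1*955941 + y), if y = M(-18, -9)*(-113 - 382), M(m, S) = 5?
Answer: -1/958416 ≈ -1.0434e-6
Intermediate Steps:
y = -2475 (y = 5*(-113 - 382) = 5*(-495) = -2475)
1/(-1*955941 + y) = 1/(-1*955941 - 2475) = 1/(-955941 - 2475) = 1/(-958416) = -1/958416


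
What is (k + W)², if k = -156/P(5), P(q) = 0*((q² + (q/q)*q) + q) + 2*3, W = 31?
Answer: 25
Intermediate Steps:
P(q) = 6 (P(q) = 0*((q² + 1*q) + q) + 6 = 0*((q² + q) + q) + 6 = 0*((q + q²) + q) + 6 = 0*(q² + 2*q) + 6 = 0 + 6 = 6)
k = -26 (k = -156/6 = -156*⅙ = -26)
(k + W)² = (-26 + 31)² = 5² = 25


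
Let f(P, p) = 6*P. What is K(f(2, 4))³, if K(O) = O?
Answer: 1728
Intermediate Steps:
K(f(2, 4))³ = (6*2)³ = 12³ = 1728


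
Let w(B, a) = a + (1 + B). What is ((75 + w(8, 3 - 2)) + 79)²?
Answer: 26896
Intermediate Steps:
w(B, a) = 1 + B + a
((75 + w(8, 3 - 2)) + 79)² = ((75 + (1 + 8 + (3 - 2))) + 79)² = ((75 + (1 + 8 + 1)) + 79)² = ((75 + 10) + 79)² = (85 + 79)² = 164² = 26896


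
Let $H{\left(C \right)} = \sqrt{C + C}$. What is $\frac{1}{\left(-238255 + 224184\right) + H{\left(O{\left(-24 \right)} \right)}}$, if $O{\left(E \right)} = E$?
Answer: $- \frac{14071}{197993089} - \frac{4 i \sqrt{3}}{197993089} \approx -7.1068 \cdot 10^{-5} - 3.4992 \cdot 10^{-8} i$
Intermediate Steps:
$H{\left(C \right)} = \sqrt{2} \sqrt{C}$ ($H{\left(C \right)} = \sqrt{2 C} = \sqrt{2} \sqrt{C}$)
$\frac{1}{\left(-238255 + 224184\right) + H{\left(O{\left(-24 \right)} \right)}} = \frac{1}{\left(-238255 + 224184\right) + \sqrt{2} \sqrt{-24}} = \frac{1}{-14071 + \sqrt{2} \cdot 2 i \sqrt{6}} = \frac{1}{-14071 + 4 i \sqrt{3}}$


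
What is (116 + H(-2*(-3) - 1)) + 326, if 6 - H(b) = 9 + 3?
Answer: 436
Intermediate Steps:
H(b) = -6 (H(b) = 6 - (9 + 3) = 6 - 1*12 = 6 - 12 = -6)
(116 + H(-2*(-3) - 1)) + 326 = (116 - 6) + 326 = 110 + 326 = 436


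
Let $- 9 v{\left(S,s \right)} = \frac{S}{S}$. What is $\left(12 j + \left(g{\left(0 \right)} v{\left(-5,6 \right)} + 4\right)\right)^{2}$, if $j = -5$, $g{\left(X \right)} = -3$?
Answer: $\frac{27889}{9} \approx 3098.8$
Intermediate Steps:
$v{\left(S,s \right)} = - \frac{1}{9}$ ($v{\left(S,s \right)} = - \frac{S \frac{1}{S}}{9} = \left(- \frac{1}{9}\right) 1 = - \frac{1}{9}$)
$\left(12 j + \left(g{\left(0 \right)} v{\left(-5,6 \right)} + 4\right)\right)^{2} = \left(12 \left(-5\right) + \left(\left(-3\right) \left(- \frac{1}{9}\right) + 4\right)\right)^{2} = \left(-60 + \left(\frac{1}{3} + 4\right)\right)^{2} = \left(-60 + \frac{13}{3}\right)^{2} = \left(- \frac{167}{3}\right)^{2} = \frac{27889}{9}$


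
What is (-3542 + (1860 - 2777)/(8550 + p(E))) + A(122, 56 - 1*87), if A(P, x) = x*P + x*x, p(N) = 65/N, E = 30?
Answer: -326510121/51313 ≈ -6363.1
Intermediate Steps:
A(P, x) = x**2 + P*x (A(P, x) = P*x + x**2 = x**2 + P*x)
(-3542 + (1860 - 2777)/(8550 + p(E))) + A(122, 56 - 1*87) = (-3542 + (1860 - 2777)/(8550 + 65/30)) + (56 - 1*87)*(122 + (56 - 1*87)) = (-3542 - 917/(8550 + 65*(1/30))) + (56 - 87)*(122 + (56 - 87)) = (-3542 - 917/(8550 + 13/6)) - 31*(122 - 31) = (-3542 - 917/51313/6) - 31*91 = (-3542 - 917*6/51313) - 2821 = (-3542 - 5502/51313) - 2821 = -181756148/51313 - 2821 = -326510121/51313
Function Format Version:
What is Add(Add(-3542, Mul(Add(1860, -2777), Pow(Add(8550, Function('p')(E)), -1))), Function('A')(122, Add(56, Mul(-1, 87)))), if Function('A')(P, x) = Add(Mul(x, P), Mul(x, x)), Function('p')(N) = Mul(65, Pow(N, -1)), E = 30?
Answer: Rational(-326510121, 51313) ≈ -6363.1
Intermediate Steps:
Function('A')(P, x) = Add(Pow(x, 2), Mul(P, x)) (Function('A')(P, x) = Add(Mul(P, x), Pow(x, 2)) = Add(Pow(x, 2), Mul(P, x)))
Add(Add(-3542, Mul(Add(1860, -2777), Pow(Add(8550, Function('p')(E)), -1))), Function('A')(122, Add(56, Mul(-1, 87)))) = Add(Add(-3542, Mul(Add(1860, -2777), Pow(Add(8550, Mul(65, Pow(30, -1))), -1))), Mul(Add(56, Mul(-1, 87)), Add(122, Add(56, Mul(-1, 87))))) = Add(Add(-3542, Mul(-917, Pow(Add(8550, Mul(65, Rational(1, 30))), -1))), Mul(Add(56, -87), Add(122, Add(56, -87)))) = Add(Add(-3542, Mul(-917, Pow(Add(8550, Rational(13, 6)), -1))), Mul(-31, Add(122, -31))) = Add(Add(-3542, Mul(-917, Pow(Rational(51313, 6), -1))), Mul(-31, 91)) = Add(Add(-3542, Mul(-917, Rational(6, 51313))), -2821) = Add(Add(-3542, Rational(-5502, 51313)), -2821) = Add(Rational(-181756148, 51313), -2821) = Rational(-326510121, 51313)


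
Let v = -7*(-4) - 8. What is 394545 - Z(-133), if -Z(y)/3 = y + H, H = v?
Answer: 394206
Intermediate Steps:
v = 20 (v = 28 - 8 = 20)
H = 20
Z(y) = -60 - 3*y (Z(y) = -3*(y + 20) = -3*(20 + y) = -60 - 3*y)
394545 - Z(-133) = 394545 - (-60 - 3*(-133)) = 394545 - (-60 + 399) = 394545 - 1*339 = 394545 - 339 = 394206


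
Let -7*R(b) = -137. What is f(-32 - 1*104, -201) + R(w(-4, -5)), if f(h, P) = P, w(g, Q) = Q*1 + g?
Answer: -1270/7 ≈ -181.43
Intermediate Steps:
w(g, Q) = Q + g
R(b) = 137/7 (R(b) = -1/7*(-137) = 137/7)
f(-32 - 1*104, -201) + R(w(-4, -5)) = -201 + 137/7 = -1270/7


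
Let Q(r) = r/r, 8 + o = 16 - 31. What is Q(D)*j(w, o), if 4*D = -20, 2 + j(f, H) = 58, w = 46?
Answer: 56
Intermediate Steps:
o = -23 (o = -8 + (16 - 31) = -8 - 15 = -23)
j(f, H) = 56 (j(f, H) = -2 + 58 = 56)
D = -5 (D = (¼)*(-20) = -5)
Q(r) = 1
Q(D)*j(w, o) = 1*56 = 56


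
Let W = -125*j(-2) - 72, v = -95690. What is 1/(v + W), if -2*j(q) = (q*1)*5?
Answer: -1/96387 ≈ -1.0375e-5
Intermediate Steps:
j(q) = -5*q/2 (j(q) = -q*1*5/2 = -q*5/2 = -5*q/2)
W = -697 (W = -(-625)*(-2)/2 - 72 = -125*5 - 72 = -625 - 72 = -697)
1/(v + W) = 1/(-95690 - 697) = 1/(-96387) = -1/96387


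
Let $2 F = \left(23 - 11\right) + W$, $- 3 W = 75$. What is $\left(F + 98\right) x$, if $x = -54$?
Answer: $-4941$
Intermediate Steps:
$W = -25$ ($W = \left(- \frac{1}{3}\right) 75 = -25$)
$F = - \frac{13}{2}$ ($F = \frac{\left(23 - 11\right) - 25}{2} = \frac{12 - 25}{2} = \frac{1}{2} \left(-13\right) = - \frac{13}{2} \approx -6.5$)
$\left(F + 98\right) x = \left(- \frac{13}{2} + 98\right) \left(-54\right) = \frac{183}{2} \left(-54\right) = -4941$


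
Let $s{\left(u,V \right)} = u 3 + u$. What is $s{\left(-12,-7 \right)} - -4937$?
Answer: $4889$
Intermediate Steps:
$s{\left(u,V \right)} = 4 u$ ($s{\left(u,V \right)} = 3 u + u = 4 u$)
$s{\left(-12,-7 \right)} - -4937 = 4 \left(-12\right) - -4937 = -48 + 4937 = 4889$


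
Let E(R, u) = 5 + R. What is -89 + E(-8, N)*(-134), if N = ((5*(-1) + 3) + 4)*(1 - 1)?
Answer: 313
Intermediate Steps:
N = 0 (N = ((-5 + 3) + 4)*0 = (-2 + 4)*0 = 2*0 = 0)
-89 + E(-8, N)*(-134) = -89 + (5 - 8)*(-134) = -89 - 3*(-134) = -89 + 402 = 313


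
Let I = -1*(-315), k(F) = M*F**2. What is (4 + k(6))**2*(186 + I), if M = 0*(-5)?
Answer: 8016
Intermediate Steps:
M = 0
k(F) = 0 (k(F) = 0*F**2 = 0)
I = 315
(4 + k(6))**2*(186 + I) = (4 + 0)**2*(186 + 315) = 4**2*501 = 16*501 = 8016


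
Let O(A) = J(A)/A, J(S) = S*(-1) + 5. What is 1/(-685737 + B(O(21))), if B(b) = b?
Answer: -21/14400493 ≈ -1.4583e-6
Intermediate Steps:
J(S) = 5 - S (J(S) = -S + 5 = 5 - S)
O(A) = (5 - A)/A
1/(-685737 + B(O(21))) = 1/(-685737 + (5 - 1*21)/21) = 1/(-685737 + (5 - 21)/21) = 1/(-685737 + (1/21)*(-16)) = 1/(-685737 - 16/21) = 1/(-14400493/21) = -21/14400493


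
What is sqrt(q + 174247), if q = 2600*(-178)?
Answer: I*sqrt(288553) ≈ 537.17*I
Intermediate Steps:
q = -462800
sqrt(q + 174247) = sqrt(-462800 + 174247) = sqrt(-288553) = I*sqrt(288553)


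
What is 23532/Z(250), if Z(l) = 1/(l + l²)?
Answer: 1476633000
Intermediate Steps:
23532/Z(250) = 23532/((1/(250*(1 + 250)))) = 23532/(((1/250)/251)) = 23532/(((1/250)*(1/251))) = 23532/(1/62750) = 23532*62750 = 1476633000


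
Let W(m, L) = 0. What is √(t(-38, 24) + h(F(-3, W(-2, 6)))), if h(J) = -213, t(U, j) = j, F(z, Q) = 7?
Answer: 3*I*√21 ≈ 13.748*I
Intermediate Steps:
√(t(-38, 24) + h(F(-3, W(-2, 6)))) = √(24 - 213) = √(-189) = 3*I*√21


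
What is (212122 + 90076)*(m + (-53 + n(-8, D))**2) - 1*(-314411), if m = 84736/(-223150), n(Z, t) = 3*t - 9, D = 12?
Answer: 22815470373061/111575 ≈ 2.0449e+8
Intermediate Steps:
n(Z, t) = -9 + 3*t
m = -42368/111575 (m = 84736*(-1/223150) = -42368/111575 ≈ -0.37973)
(212122 + 90076)*(m + (-53 + n(-8, D))**2) - 1*(-314411) = (212122 + 90076)*(-42368/111575 + (-53 + (-9 + 3*12))**2) - 1*(-314411) = 302198*(-42368/111575 + (-53 + (-9 + 36))**2) + 314411 = 302198*(-42368/111575 + (-53 + 27)**2) + 314411 = 302198*(-42368/111575 + (-26)**2) + 314411 = 302198*(-42368/111575 + 676) + 314411 = 302198*(75382332/111575) + 314411 = 22780389965736/111575 + 314411 = 22815470373061/111575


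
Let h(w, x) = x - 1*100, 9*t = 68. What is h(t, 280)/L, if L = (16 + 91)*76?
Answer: 45/2033 ≈ 0.022135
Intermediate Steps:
t = 68/9 (t = (⅑)*68 = 68/9 ≈ 7.5556)
h(w, x) = -100 + x (h(w, x) = x - 100 = -100 + x)
L = 8132 (L = 107*76 = 8132)
h(t, 280)/L = (-100 + 280)/8132 = 180*(1/8132) = 45/2033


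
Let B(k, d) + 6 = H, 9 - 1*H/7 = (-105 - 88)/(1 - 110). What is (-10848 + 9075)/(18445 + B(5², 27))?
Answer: -64419/671789 ≈ -0.095892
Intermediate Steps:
H = 5516/109 (H = 63 - 7*(-105 - 88)/(1 - 110) = 63 - (-1351)/(-109) = 63 - (-1351)*(-1)/109 = 63 - 7*193/109 = 63 - 1351/109 = 5516/109 ≈ 50.606)
B(k, d) = 4862/109 (B(k, d) = -6 + 5516/109 = 4862/109)
(-10848 + 9075)/(18445 + B(5², 27)) = (-10848 + 9075)/(18445 + 4862/109) = -1773/2015367/109 = -1773*109/2015367 = -64419/671789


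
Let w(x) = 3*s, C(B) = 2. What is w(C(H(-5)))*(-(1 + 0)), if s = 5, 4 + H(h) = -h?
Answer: -15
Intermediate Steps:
H(h) = -4 - h
w(x) = 15 (w(x) = 3*5 = 15)
w(C(H(-5)))*(-(1 + 0)) = 15*(-(1 + 0)) = 15*(-1*1) = 15*(-1) = -15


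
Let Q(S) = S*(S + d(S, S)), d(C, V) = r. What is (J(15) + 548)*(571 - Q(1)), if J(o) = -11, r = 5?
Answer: 303405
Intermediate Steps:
d(C, V) = 5
Q(S) = S*(5 + S) (Q(S) = S*(S + 5) = S*(5 + S))
(J(15) + 548)*(571 - Q(1)) = (-11 + 548)*(571 - (5 + 1)) = 537*(571 - 6) = 537*565 = 303405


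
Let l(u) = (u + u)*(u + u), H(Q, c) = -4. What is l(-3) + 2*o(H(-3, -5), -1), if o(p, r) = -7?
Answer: 22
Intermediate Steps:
l(u) = 4*u**2 (l(u) = (2*u)*(2*u) = 4*u**2)
l(-3) + 2*o(H(-3, -5), -1) = 4*(-3)**2 + 2*(-7) = 4*9 - 14 = 36 - 14 = 22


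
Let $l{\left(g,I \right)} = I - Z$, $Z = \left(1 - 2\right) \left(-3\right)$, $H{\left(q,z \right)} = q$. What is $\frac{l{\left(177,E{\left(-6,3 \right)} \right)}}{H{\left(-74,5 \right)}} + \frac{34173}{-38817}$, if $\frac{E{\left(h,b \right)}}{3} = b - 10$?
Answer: $- \frac{88733}{159581} \approx -0.55604$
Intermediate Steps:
$Z = 3$ ($Z = \left(-1\right) \left(-3\right) = 3$)
$E{\left(h,b \right)} = -30 + 3 b$ ($E{\left(h,b \right)} = 3 \left(b - 10\right) = 3 \left(-10 + b\right) = -30 + 3 b$)
$l{\left(g,I \right)} = -3 + I$ ($l{\left(g,I \right)} = I - 3 = -3 + I$)
$\frac{l{\left(177,E{\left(-6,3 \right)} \right)}}{H{\left(-74,5 \right)}} + \frac{34173}{-38817} = \frac{-3 + \left(-30 + 3 \cdot 3\right)}{-74} + \frac{34173}{-38817} = \left(-3 + \left(-30 + 9\right)\right) \left(- \frac{1}{74}\right) + 34173 \left(- \frac{1}{38817}\right) = \left(-3 - 21\right) \left(- \frac{1}{74}\right) - \frac{3797}{4313} = \left(-24\right) \left(- \frac{1}{74}\right) - \frac{3797}{4313} = \frac{12}{37} - \frac{3797}{4313} = - \frac{88733}{159581}$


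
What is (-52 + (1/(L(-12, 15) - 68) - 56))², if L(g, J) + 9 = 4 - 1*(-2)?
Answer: 58813561/5041 ≈ 11667.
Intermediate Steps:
L(g, J) = -3 (L(g, J) = -9 + (4 - 1*(-2)) = -9 + (4 + 2) = -9 + 6 = -3)
(-52 + (1/(L(-12, 15) - 68) - 56))² = (-52 + (1/(-3 - 68) - 56))² = (-52 + (1/(-71) - 56))² = (-52 + (-1/71 - 56))² = (-52 - 3977/71)² = (-7669/71)² = 58813561/5041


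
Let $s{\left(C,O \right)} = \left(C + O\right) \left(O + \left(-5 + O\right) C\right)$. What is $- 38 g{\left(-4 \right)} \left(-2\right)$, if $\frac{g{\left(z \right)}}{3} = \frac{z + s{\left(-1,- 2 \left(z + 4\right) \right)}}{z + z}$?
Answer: $\frac{513}{2} \approx 256.5$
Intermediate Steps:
$s{\left(C,O \right)} = \left(C + O\right) \left(O + C \left(-5 + O\right)\right)$
$g{\left(z \right)} = \frac{3 \left(-45 - 9 z\right)}{2 z}$ ($g{\left(z \right)} = 3 \frac{z - \left(5 - - 2 \left(z + 4\right) \left(-1\right)^{2} - - 8 \left(z + 4\right)\right)}{z + z} = 3 \frac{z - \left(5 - - 2 \left(4 + z\right) 1 - - 8 \left(4 + z\right)\right)}{2 z} = 3 \left(z - \left(5 - 4 \left(-8 - 2 z\right) - \left(-8 - 2 z\right) 1\right)\right) \frac{1}{2 z} = 3 \left(z - \left(45 + 10 z\right)\right) \frac{1}{2 z} = 3 \left(-45 - 9 z\right) \frac{1}{2 z} = 3 \frac{-45 - 9 z}{2 z} = \frac{3 \left(-45 - 9 z\right)}{2 z}$)
$- 38 g{\left(-4 \right)} \left(-2\right) = - 38 \frac{27 \left(-5 - -4\right)}{2 \left(-4\right)} \left(-2\right) = - 38 \cdot \frac{27}{2} \left(- \frac{1}{4}\right) \left(-5 + 4\right) \left(-2\right) = - 38 \cdot \frac{27}{2} \left(- \frac{1}{4}\right) \left(-1\right) \left(-2\right) = \left(-38\right) \frac{27}{8} \left(-2\right) = \left(- \frac{513}{4}\right) \left(-2\right) = \frac{513}{2}$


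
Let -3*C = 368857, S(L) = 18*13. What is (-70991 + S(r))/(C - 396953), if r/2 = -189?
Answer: 212271/1559716 ≈ 0.13610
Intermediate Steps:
r = -378 (r = 2*(-189) = -378)
S(L) = 234
C = -368857/3 (C = -⅓*368857 = -368857/3 ≈ -1.2295e+5)
(-70991 + S(r))/(C - 396953) = (-70991 + 234)/(-368857/3 - 396953) = -70757/(-1559716/3) = -70757*(-3/1559716) = 212271/1559716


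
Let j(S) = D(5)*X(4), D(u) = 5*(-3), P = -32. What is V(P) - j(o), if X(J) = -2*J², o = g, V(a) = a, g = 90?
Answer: -512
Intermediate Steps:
D(u) = -15
o = 90
j(S) = 480 (j(S) = -(-30)*4² = -(-30)*16 = -15*(-32) = 480)
V(P) - j(o) = -32 - 1*480 = -32 - 480 = -512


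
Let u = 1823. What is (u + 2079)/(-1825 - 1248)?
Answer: -3902/3073 ≈ -1.2698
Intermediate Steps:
(u + 2079)/(-1825 - 1248) = (1823 + 2079)/(-1825 - 1248) = 3902/(-3073) = 3902*(-1/3073) = -3902/3073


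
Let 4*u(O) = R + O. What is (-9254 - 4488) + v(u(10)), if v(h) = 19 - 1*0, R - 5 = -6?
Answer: -13723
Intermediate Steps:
R = -1 (R = 5 - 6 = -1)
u(O) = -1/4 + O/4 (u(O) = (-1 + O)/4 = -1/4 + O/4)
v(h) = 19 (v(h) = 19 + 0 = 19)
(-9254 - 4488) + v(u(10)) = (-9254 - 4488) + 19 = -13742 + 19 = -13723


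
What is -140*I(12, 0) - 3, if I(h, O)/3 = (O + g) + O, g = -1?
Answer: 417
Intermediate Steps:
I(h, O) = -3 + 6*O (I(h, O) = 3*((O - 1) + O) = 3*((-1 + O) + O) = 3*(-1 + 2*O) = -3 + 6*O)
-140*I(12, 0) - 3 = -140*(-3 + 6*0) - 3 = -140*(-3 + 0) - 3 = -140*(-3) - 3 = 420 - 3 = 417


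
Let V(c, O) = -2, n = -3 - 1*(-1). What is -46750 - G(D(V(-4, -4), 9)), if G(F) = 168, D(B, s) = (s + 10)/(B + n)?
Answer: -46918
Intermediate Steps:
n = -2 (n = -3 + 1 = -2)
D(B, s) = (10 + s)/(-2 + B) (D(B, s) = (s + 10)/(B - 2) = (10 + s)/(-2 + B))
-46750 - G(D(V(-4, -4), 9)) = -46750 - 1*168 = -46750 - 168 = -46918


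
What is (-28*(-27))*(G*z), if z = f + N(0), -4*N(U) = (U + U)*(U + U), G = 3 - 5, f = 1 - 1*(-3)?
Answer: -6048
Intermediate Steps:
f = 4 (f = 1 + 3 = 4)
G = -2
N(U) = -U**2 (N(U) = -(U + U)*(U + U)/4 = -2*U*2*U/4 = -U**2)
z = 4 (z = 4 - 1*0**2 = 4 - 1*0 = 4 + 0 = 4)
(-28*(-27))*(G*z) = (-28*(-27))*(-2*4) = 756*(-8) = -6048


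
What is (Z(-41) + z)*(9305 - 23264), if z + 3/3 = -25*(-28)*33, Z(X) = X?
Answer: -321866622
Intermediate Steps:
z = 23099 (z = -1 - 25*(-28)*33 = -1 + 700*33 = -1 + 23100 = 23099)
(Z(-41) + z)*(9305 - 23264) = (-41 + 23099)*(9305 - 23264) = 23058*(-13959) = -321866622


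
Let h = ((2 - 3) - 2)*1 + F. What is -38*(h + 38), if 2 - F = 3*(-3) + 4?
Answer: -1596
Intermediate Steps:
F = 7 (F = 2 - (3*(-3) + 4) = 2 - (-9 + 4) = 2 - 1*(-5) = 2 + 5 = 7)
h = 4 (h = ((2 - 3) - 2)*1 + 7 = (-1 - 2)*1 + 7 = -3*1 + 7 = -3 + 7 = 4)
-38*(h + 38) = -38*(4 + 38) = -38*42 = -1596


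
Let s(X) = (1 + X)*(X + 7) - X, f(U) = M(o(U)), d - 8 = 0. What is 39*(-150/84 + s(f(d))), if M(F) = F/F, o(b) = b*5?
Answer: 7215/14 ≈ 515.36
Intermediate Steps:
d = 8 (d = 8 + 0 = 8)
o(b) = 5*b
M(F) = 1
f(U) = 1
s(X) = -X + (1 + X)*(7 + X) (s(X) = (1 + X)*(7 + X) - X = -X + (1 + X)*(7 + X))
39*(-150/84 + s(f(d))) = 39*(-150/84 + (7 + 1² + 7*1)) = 39*(-150*1/84 + (7 + 1 + 7)) = 39*(-25/14 + 15) = 39*(185/14) = 7215/14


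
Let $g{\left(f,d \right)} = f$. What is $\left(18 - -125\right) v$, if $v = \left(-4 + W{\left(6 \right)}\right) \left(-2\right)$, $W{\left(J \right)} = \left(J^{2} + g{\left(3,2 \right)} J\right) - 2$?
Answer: $-13728$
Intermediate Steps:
$W{\left(J \right)} = -2 + J^{2} + 3 J$ ($W{\left(J \right)} = \left(J^{2} + 3 J\right) - 2 = -2 + J^{2} + 3 J$)
$v = -96$ ($v = \left(-4 + \left(-2 + 6^{2} + 3 \cdot 6\right)\right) \left(-2\right) = \left(-4 + \left(-2 + 36 + 18\right)\right) \left(-2\right) = \left(-4 + 52\right) \left(-2\right) = 48 \left(-2\right) = -96$)
$\left(18 - -125\right) v = \left(18 - -125\right) \left(-96\right) = \left(18 + 125\right) \left(-96\right) = 143 \left(-96\right) = -13728$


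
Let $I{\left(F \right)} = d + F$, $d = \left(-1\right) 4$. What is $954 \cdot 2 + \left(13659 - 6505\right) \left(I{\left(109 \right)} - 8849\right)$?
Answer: $-62552668$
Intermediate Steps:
$d = -4$
$I{\left(F \right)} = -4 + F$
$954 \cdot 2 + \left(13659 - 6505\right) \left(I{\left(109 \right)} - 8849\right) = 954 \cdot 2 + \left(13659 - 6505\right) \left(\left(-4 + 109\right) - 8849\right) = 1908 + 7154 \left(105 - 8849\right) = 1908 + 7154 \left(-8744\right) = 1908 - 62554576 = -62552668$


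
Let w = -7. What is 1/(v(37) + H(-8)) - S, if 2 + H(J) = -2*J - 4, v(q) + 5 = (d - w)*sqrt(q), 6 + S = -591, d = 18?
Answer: 2758139/4620 + sqrt(37)/924 ≈ 597.01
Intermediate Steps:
S = -597 (S = -6 - 591 = -597)
v(q) = -5 + 25*sqrt(q) (v(q) = -5 + (18 - 1*(-7))*sqrt(q) = -5 + (18 + 7)*sqrt(q) = -5 + 25*sqrt(q))
H(J) = -6 - 2*J (H(J) = -2 + (-2*J - 4) = -2 + (-4 - 2*J) = -6 - 2*J)
1/(v(37) + H(-8)) - S = 1/((-5 + 25*sqrt(37)) + (-6 - 2*(-8))) - 1*(-597) = 1/((-5 + 25*sqrt(37)) + (-6 + 16)) + 597 = 1/((-5 + 25*sqrt(37)) + 10) + 597 = 1/(5 + 25*sqrt(37)) + 597 = 597 + 1/(5 + 25*sqrt(37))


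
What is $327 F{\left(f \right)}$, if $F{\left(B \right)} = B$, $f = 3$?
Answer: $981$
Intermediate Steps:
$327 F{\left(f \right)} = 327 \cdot 3 = 981$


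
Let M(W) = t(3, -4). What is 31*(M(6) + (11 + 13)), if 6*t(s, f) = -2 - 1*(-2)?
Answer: 744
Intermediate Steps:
t(s, f) = 0 (t(s, f) = (-2 - 1*(-2))/6 = (-2 + 2)/6 = (⅙)*0 = 0)
M(W) = 0
31*(M(6) + (11 + 13)) = 31*(0 + (11 + 13)) = 31*(0 + 24) = 31*24 = 744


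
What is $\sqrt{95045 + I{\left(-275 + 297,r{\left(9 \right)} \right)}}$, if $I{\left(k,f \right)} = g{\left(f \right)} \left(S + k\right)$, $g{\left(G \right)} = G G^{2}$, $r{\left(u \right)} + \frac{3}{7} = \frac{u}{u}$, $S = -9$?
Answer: $\frac{3 \sqrt{25356541}}{49} \approx 308.3$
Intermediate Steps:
$r{\left(u \right)} = \frac{4}{7}$ ($r{\left(u \right)} = - \frac{3}{7} + \frac{u}{u} = - \frac{3}{7} + 1 = \frac{4}{7}$)
$g{\left(G \right)} = G^{3}$
$I{\left(k,f \right)} = f^{3} \left(-9 + k\right)$
$\sqrt{95045 + I{\left(-275 + 297,r{\left(9 \right)} \right)}} = \sqrt{95045 + \left(\frac{4}{7}\right)^{3} \left(-9 + \left(-275 + 297\right)\right)} = \sqrt{95045 + \frac{64 \left(-9 + 22\right)}{343}} = \sqrt{95045 + \frac{64}{343} \cdot 13} = \sqrt{95045 + \frac{832}{343}} = \sqrt{\frac{32601267}{343}} = \frac{3 \sqrt{25356541}}{49}$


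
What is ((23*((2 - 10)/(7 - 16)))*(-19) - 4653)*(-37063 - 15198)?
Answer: 2371238353/9 ≈ 2.6347e+8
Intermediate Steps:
((23*((2 - 10)/(7 - 16)))*(-19) - 4653)*(-37063 - 15198) = ((23*(-8/(-9)))*(-19) - 4653)*(-52261) = ((23*(-8*(-⅑)))*(-19) - 4653)*(-52261) = ((23*(8/9))*(-19) - 4653)*(-52261) = ((184/9)*(-19) - 4653)*(-52261) = (-3496/9 - 4653)*(-52261) = -45373/9*(-52261) = 2371238353/9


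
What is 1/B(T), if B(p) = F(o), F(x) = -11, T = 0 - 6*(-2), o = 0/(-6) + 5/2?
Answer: -1/11 ≈ -0.090909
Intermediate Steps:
o = 5/2 (o = 0*(-⅙) + 5*(½) = 0 + 5/2 = 5/2 ≈ 2.5000)
T = 12 (T = 0 + 12 = 12)
B(p) = -11
1/B(T) = 1/(-11) = -1/11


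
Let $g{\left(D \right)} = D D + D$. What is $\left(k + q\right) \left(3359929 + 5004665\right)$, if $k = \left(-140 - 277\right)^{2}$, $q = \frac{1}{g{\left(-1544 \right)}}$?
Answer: $\frac{1732607549442457233}{1191196} \approx 1.4545 \cdot 10^{12}$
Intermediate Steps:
$g{\left(D \right)} = D + D^{2}$ ($g{\left(D \right)} = D^{2} + D = D + D^{2}$)
$q = \frac{1}{2382392}$ ($q = \frac{1}{\left(-1544\right) \left(1 - 1544\right)} = \frac{1}{\left(-1544\right) \left(-1543\right)} = \frac{1}{2382392} \approx 4.1975 \cdot 10^{-7}$)
$k = 173889$ ($k = \left(-417\right)^{2} = 173889$)
$\left(k + q\right) \left(3359929 + 5004665\right) = \left(173889 + \frac{1}{2382392}\right) \left(3359929 + 5004665\right) = \frac{414271762489}{2382392} \cdot 8364594 = \frac{1732607549442457233}{1191196}$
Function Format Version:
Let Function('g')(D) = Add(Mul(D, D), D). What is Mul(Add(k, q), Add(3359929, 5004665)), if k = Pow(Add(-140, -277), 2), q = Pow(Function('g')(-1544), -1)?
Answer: Rational(1732607549442457233, 1191196) ≈ 1.4545e+12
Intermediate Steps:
Function('g')(D) = Add(D, Pow(D, 2)) (Function('g')(D) = Add(Pow(D, 2), D) = Add(D, Pow(D, 2)))
q = Rational(1, 2382392) (q = Pow(Mul(-1544, Add(1, -1544)), -1) = Pow(Mul(-1544, -1543), -1) = Pow(2382392, -1) = Rational(1, 2382392) ≈ 4.1975e-7)
k = 173889 (k = Pow(-417, 2) = 173889)
Mul(Add(k, q), Add(3359929, 5004665)) = Mul(Add(173889, Rational(1, 2382392)), Add(3359929, 5004665)) = Mul(Rational(414271762489, 2382392), 8364594) = Rational(1732607549442457233, 1191196)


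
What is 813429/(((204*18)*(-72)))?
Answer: -30127/9792 ≈ -3.0767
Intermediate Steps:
813429/(((204*18)*(-72))) = 813429/((3672*(-72))) = 813429/(-264384) = 813429*(-1/264384) = -30127/9792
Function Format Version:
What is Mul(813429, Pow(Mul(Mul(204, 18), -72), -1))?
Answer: Rational(-30127, 9792) ≈ -3.0767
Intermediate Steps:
Mul(813429, Pow(Mul(Mul(204, 18), -72), -1)) = Mul(813429, Pow(Mul(3672, -72), -1)) = Mul(813429, Pow(-264384, -1)) = Mul(813429, Rational(-1, 264384)) = Rational(-30127, 9792)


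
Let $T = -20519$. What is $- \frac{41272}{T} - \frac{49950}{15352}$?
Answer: $- \frac{195658153}{157503844} \approx -1.2422$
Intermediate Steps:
$- \frac{41272}{T} - \frac{49950}{15352} = - \frac{41272}{-20519} - \frac{49950}{15352} = \left(-41272\right) \left(- \frac{1}{20519}\right) - \frac{24975}{7676} = \frac{41272}{20519} - \frac{24975}{7676} = - \frac{195658153}{157503844}$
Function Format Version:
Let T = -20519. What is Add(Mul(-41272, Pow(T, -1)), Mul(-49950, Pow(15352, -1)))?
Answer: Rational(-195658153, 157503844) ≈ -1.2422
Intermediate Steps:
Add(Mul(-41272, Pow(T, -1)), Mul(-49950, Pow(15352, -1))) = Add(Mul(-41272, Pow(-20519, -1)), Mul(-49950, Pow(15352, -1))) = Add(Mul(-41272, Rational(-1, 20519)), Mul(-49950, Rational(1, 15352))) = Add(Rational(41272, 20519), Rational(-24975, 7676)) = Rational(-195658153, 157503844)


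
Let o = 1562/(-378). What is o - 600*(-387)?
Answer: 43885019/189 ≈ 2.3220e+5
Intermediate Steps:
o = -781/189 (o = 1562*(-1/378) = -781/189 ≈ -4.1323)
o - 600*(-387) = -781/189 - 600*(-387) = -781/189 + 232200 = 43885019/189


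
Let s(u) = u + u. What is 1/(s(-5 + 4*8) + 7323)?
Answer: 1/7377 ≈ 0.00013556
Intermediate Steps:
s(u) = 2*u
1/(s(-5 + 4*8) + 7323) = 1/(2*(-5 + 4*8) + 7323) = 1/(2*(-5 + 32) + 7323) = 1/(2*27 + 7323) = 1/(54 + 7323) = 1/7377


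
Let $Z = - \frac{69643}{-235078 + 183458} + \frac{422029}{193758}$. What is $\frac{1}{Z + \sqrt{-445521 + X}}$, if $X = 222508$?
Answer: $\frac{88213332806551924260}{5577630022257278046285169} - \frac{25008940599200240400 i \sqrt{223013}}{5577630022257278046285169} \approx 1.5816 \cdot 10^{-5} - 0.0021174 i$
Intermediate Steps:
$Z = \frac{17639512687}{5000893980}$ ($Z = - \frac{69643}{-51620} + 422029 \cdot \frac{1}{193758} = \left(-69643\right) \left(- \frac{1}{51620}\right) + \frac{422029}{193758} = \frac{69643}{51620} + \frac{422029}{193758} = \frac{17639512687}{5000893980} \approx 3.5273$)
$\frac{1}{Z + \sqrt{-445521 + X}} = \frac{1}{\frac{17639512687}{5000893980} + \sqrt{-445521 + 222508}} = \frac{1}{\frac{17639512687}{5000893980} + \sqrt{-223013}} = \frac{1}{\frac{17639512687}{5000893980} + i \sqrt{223013}}$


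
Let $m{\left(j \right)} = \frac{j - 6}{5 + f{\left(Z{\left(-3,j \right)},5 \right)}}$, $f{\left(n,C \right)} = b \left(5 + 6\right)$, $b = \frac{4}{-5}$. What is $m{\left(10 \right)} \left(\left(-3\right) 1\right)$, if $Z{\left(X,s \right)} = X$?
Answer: $\frac{60}{19} \approx 3.1579$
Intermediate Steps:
$b = - \frac{4}{5}$ ($b = 4 \left(- \frac{1}{5}\right) = - \frac{4}{5} \approx -0.8$)
$f{\left(n,C \right)} = - \frac{44}{5}$ ($f{\left(n,C \right)} = - \frac{4 \left(5 + 6\right)}{5} = \left(- \frac{4}{5}\right) 11 = - \frac{44}{5}$)
$m{\left(j \right)} = \frac{30}{19} - \frac{5 j}{19}$ ($m{\left(j \right)} = \frac{j - 6}{5 - \frac{44}{5}} = \frac{-6 + j}{- \frac{19}{5}} = \left(-6 + j\right) \left(- \frac{5}{19}\right) = \frac{30}{19} - \frac{5 j}{19}$)
$m{\left(10 \right)} \left(\left(-3\right) 1\right) = \left(\frac{30}{19} - \frac{50}{19}\right) \left(\left(-3\right) 1\right) = \left(\frac{30}{19} - \frac{50}{19}\right) \left(-3\right) = \left(- \frac{20}{19}\right) \left(-3\right) = \frac{60}{19}$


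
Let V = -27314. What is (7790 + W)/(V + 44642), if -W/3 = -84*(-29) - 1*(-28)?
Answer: 199/8664 ≈ 0.022969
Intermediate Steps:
W = -7392 (W = -3*(-84*(-29) - 1*(-28)) = -3*(2436 + 28) = -3*2464 = -7392)
(7790 + W)/(V + 44642) = (7790 - 7392)/(-27314 + 44642) = 398/17328 = 398*(1/17328) = 199/8664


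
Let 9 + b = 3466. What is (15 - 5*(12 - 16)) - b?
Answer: -3422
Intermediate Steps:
b = 3457 (b = -9 + 3466 = 3457)
(15 - 5*(12 - 16)) - b = (15 - 5*(12 - 16)) - 1*3457 = (15 - 5*(-4)) - 3457 = (15 + 20) - 3457 = 35 - 3457 = -3422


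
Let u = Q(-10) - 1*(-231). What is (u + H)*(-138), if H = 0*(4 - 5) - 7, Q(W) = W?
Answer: -29532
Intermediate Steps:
u = 221 (u = -10 - 1*(-231) = -10 + 231 = 221)
H = -7 (H = 0*(-1) - 7 = 0 - 7 = -7)
(u + H)*(-138) = (221 - 7)*(-138) = 214*(-138) = -29532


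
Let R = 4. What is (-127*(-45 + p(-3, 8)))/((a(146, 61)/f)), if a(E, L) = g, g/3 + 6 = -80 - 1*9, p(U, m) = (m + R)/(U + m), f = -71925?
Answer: 25941909/19 ≈ 1.3654e+6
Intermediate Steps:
p(U, m) = (4 + m)/(U + m) (p(U, m) = (m + 4)/(U + m) = (4 + m)/(U + m))
g = -285 (g = -18 + 3*(-80 - 1*9) = -18 + 3*(-80 - 9) = -18 + 3*(-89) = -18 - 267 = -285)
a(E, L) = -285
(-127*(-45 + p(-3, 8)))/((a(146, 61)/f)) = (-127*(-45 + (4 + 8)/(-3 + 8)))/((-285/(-71925))) = (-127*(-45 + 12/5))/((-285*(-1/71925))) = (-127*(-45 + (⅕)*12))/(19/4795) = -127*(-45 + 12/5)*(4795/19) = -127*(-213/5)*(4795/19) = (27051/5)*(4795/19) = 25941909/19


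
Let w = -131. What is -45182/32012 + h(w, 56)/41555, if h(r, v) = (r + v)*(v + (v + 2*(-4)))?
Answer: -212723161/133025866 ≈ -1.5991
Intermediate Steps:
h(r, v) = (-8 + 2*v)*(r + v) (h(r, v) = (r + v)*(v + (v - 8)) = (r + v)*(v + (-8 + v)) = (r + v)*(-8 + 2*v) = (-8 + 2*v)*(r + v))
-45182/32012 + h(w, 56)/41555 = -45182/32012 + (-8*(-131) - 8*56 + 2*56² + 2*(-131)*56)/41555 = -45182*1/32012 + (1048 - 448 + 2*3136 - 14672)*(1/41555) = -22591/16006 + (1048 - 448 + 6272 - 14672)*(1/41555) = -22591/16006 - 7800*1/41555 = -22591/16006 - 1560/8311 = -212723161/133025866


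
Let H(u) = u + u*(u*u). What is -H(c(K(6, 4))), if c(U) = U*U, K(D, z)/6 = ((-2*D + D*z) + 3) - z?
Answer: -82653954372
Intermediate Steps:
K(D, z) = 18 - 12*D - 6*z + 6*D*z (K(D, z) = 6*(((-2*D + D*z) + 3) - z) = 6*((3 - 2*D + D*z) - z) = 6*(3 - z - 2*D + D*z) = 18 - 12*D - 6*z + 6*D*z)
c(U) = U**2
H(u) = u + u**3 (H(u) = u + u*u**2 = u + u**3)
-H(c(K(6, 4))) = -((18 - 12*6 - 6*4 + 6*6*4)**2 + ((18 - 12*6 - 6*4 + 6*6*4)**2)**3) = -((18 - 72 - 24 + 144)**2 + ((18 - 72 - 24 + 144)**2)**3) = -(66**2 + (66**2)**3) = -(4356 + 4356**3) = -(4356 + 82653950016) = -1*82653954372 = -82653954372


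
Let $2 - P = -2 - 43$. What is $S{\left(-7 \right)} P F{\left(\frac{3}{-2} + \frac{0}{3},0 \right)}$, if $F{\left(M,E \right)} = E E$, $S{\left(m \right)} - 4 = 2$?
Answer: $0$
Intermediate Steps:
$S{\left(m \right)} = 6$ ($S{\left(m \right)} = 4 + 2 = 6$)
$F{\left(M,E \right)} = E^{2}$
$P = 47$ ($P = 2 - \left(-2 - 43\right) = 2 - -45 = 2 + 45 = 47$)
$S{\left(-7 \right)} P F{\left(\frac{3}{-2} + \frac{0}{3},0 \right)} = 6 \cdot 47 \cdot 0^{2} = 282 \cdot 0 = 0$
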